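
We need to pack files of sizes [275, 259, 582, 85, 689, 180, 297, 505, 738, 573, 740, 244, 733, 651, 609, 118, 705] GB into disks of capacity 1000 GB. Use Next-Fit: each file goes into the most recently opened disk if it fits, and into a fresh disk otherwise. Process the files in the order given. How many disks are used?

11 disks

275 GB → disk 1 (remaining 725 GB)
259 GB → disk 1 (remaining 466 GB)
582 GB → disk 2 (remaining 418 GB)
85 GB → disk 2 (remaining 333 GB)
689 GB → disk 3 (remaining 311 GB)
180 GB → disk 3 (remaining 131 GB)
297 GB → disk 4 (remaining 703 GB)
505 GB → disk 4 (remaining 198 GB)
738 GB → disk 5 (remaining 262 GB)
573 GB → disk 6 (remaining 427 GB)
740 GB → disk 7 (remaining 260 GB)
244 GB → disk 7 (remaining 16 GB)
733 GB → disk 8 (remaining 267 GB)
651 GB → disk 9 (remaining 349 GB)
609 GB → disk 10 (remaining 391 GB)
118 GB → disk 10 (remaining 273 GB)
705 GB → disk 11 (remaining 295 GB)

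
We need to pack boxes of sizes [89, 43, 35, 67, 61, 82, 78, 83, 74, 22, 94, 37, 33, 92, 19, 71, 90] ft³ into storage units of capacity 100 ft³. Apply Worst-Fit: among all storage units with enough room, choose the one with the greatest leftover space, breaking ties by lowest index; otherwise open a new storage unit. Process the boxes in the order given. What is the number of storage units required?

Put 89 ft³ in storage unit 1; 11 ft³ remain.
Put 43 ft³ in storage unit 2; 57 ft³ remain.
Put 35 ft³ in storage unit 2; 22 ft³ remain.
Put 67 ft³ in storage unit 3; 33 ft³ remain.
Put 61 ft³ in storage unit 4; 39 ft³ remain.
Put 82 ft³ in storage unit 5; 18 ft³ remain.
Put 78 ft³ in storage unit 6; 22 ft³ remain.
Put 83 ft³ in storage unit 7; 17 ft³ remain.
Put 74 ft³ in storage unit 8; 26 ft³ remain.
Put 22 ft³ in storage unit 4; 17 ft³ remain.
Put 94 ft³ in storage unit 9; 6 ft³ remain.
Put 37 ft³ in storage unit 10; 63 ft³ remain.
Put 33 ft³ in storage unit 10; 30 ft³ remain.
Put 92 ft³ in storage unit 11; 8 ft³ remain.
Put 19 ft³ in storage unit 3; 14 ft³ remain.
Put 71 ft³ in storage unit 12; 29 ft³ remain.
Put 90 ft³ in storage unit 13; 10 ft³ remain.
Final storage units: [89] [43,35] [67,19] [61,22] [82] [78] [83] [74] [94] [37,33] [92] [71] [90].

13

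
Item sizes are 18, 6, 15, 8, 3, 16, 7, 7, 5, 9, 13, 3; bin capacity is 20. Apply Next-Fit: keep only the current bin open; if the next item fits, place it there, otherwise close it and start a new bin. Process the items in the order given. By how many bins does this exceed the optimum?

2

Next-Fit: [18] [6] [15] [8,3] [16] [7,7,5] [9] [13,3] → 8 bins.
Total size 110; any packing needs at least ⌈110/20⌉ = 6 bins.
An optimal packing achieves that bound: [18] [16,3] [15,5] [13,7] [9,8,3] [7,6] → 6 bins.
Excess: 8 − 6 = 2.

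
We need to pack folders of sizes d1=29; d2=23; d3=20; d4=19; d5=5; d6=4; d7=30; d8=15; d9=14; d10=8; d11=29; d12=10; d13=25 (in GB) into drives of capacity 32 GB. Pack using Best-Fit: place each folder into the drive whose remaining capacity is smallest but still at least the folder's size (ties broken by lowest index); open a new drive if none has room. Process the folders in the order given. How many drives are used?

d1 (29 GB) → drive 1 (remaining 3 GB)
d2 (23 GB) → drive 2 (remaining 9 GB)
d3 (20 GB) → drive 3 (remaining 12 GB)
d4 (19 GB) → drive 4 (remaining 13 GB)
d5 (5 GB) → drive 2 (remaining 4 GB)
d6 (4 GB) → drive 2 (remaining 0 GB)
d7 (30 GB) → drive 5 (remaining 2 GB)
d8 (15 GB) → drive 6 (remaining 17 GB)
d9 (14 GB) → drive 6 (remaining 3 GB)
d10 (8 GB) → drive 3 (remaining 4 GB)
d11 (29 GB) → drive 7 (remaining 3 GB)
d12 (10 GB) → drive 4 (remaining 3 GB)
d13 (25 GB) → drive 8 (remaining 7 GB)
Final drives: [29] [23,5,4] [20,8] [19,10] [30] [15,14] [29] [25].

8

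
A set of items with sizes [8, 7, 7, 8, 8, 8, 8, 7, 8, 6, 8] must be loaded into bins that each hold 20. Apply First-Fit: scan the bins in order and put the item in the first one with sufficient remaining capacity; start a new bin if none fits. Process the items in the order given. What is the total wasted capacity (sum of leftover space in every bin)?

37

bin 1: place 8, 12 left
bin 1: place 7, 5 left
bin 2: place 7, 13 left
bin 2: place 8, 5 left
bin 3: place 8, 12 left
bin 3: place 8, 4 left
bin 4: place 8, 12 left
bin 4: place 7, 5 left
bin 5: place 8, 12 left
bin 5: place 6, 6 left
bin 6: place 8, 12 left
6 bins × 20 = 120; used 83; unused 37.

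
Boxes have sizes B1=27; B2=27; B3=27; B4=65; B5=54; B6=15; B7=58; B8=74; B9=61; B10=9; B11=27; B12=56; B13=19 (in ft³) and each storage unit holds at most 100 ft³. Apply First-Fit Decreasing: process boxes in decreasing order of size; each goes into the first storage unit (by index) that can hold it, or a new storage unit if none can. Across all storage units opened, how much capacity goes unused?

81

Sorted descending: 74, 65, 61, 58, 56, 54, 27, 27, 27, 27, 19, 15, 9.
74 ft³ → storage unit 1 (remaining 26 ft³)
65 ft³ → storage unit 2 (remaining 35 ft³)
61 ft³ → storage unit 3 (remaining 39 ft³)
58 ft³ → storage unit 4 (remaining 42 ft³)
56 ft³ → storage unit 5 (remaining 44 ft³)
54 ft³ → storage unit 6 (remaining 46 ft³)
27 ft³ → storage unit 2 (remaining 8 ft³)
27 ft³ → storage unit 3 (remaining 12 ft³)
27 ft³ → storage unit 4 (remaining 15 ft³)
27 ft³ → storage unit 5 (remaining 17 ft³)
19 ft³ → storage unit 1 (remaining 7 ft³)
15 ft³ → storage unit 4 (remaining 0 ft³)
9 ft³ → storage unit 3 (remaining 3 ft³)
6 storage units × 100 ft³ = 600 ft³; used 519 ft³; unused 81 ft³.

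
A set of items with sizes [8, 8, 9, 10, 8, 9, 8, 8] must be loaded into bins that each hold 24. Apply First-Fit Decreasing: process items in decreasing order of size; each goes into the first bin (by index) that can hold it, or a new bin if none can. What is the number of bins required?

Sorted descending: 10, 9, 9, 8, 8, 8, 8, 8.
Put 10 in bin 1; 14 remain.
Put 9 in bin 1; 5 remain.
Put 9 in bin 2; 15 remain.
Put 8 in bin 2; 7 remain.
Put 8 in bin 3; 16 remain.
Put 8 in bin 3; 8 remain.
Put 8 in bin 3; 0 remain.
Put 8 in bin 4; 16 remain.

4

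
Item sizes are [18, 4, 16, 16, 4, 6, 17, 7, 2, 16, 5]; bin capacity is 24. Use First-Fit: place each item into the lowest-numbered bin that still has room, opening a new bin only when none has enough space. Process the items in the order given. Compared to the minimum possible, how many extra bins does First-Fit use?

0

First-Fit: [18,4,2] [16,4] [16,6] [17,7] [16,5] → 5 bins.
Total size 111; any packing needs at least ⌈111/24⌉ = 5 bins.
So 5 is already optimal.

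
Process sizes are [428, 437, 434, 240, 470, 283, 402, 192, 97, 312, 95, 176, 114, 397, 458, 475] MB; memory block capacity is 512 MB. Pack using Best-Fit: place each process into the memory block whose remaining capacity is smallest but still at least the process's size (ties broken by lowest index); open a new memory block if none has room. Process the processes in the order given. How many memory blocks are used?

11 memory blocks

428 MB → memory block 1 (remaining 84 MB)
437 MB → memory block 2 (remaining 75 MB)
434 MB → memory block 3 (remaining 78 MB)
240 MB → memory block 4 (remaining 272 MB)
470 MB → memory block 5 (remaining 42 MB)
283 MB → memory block 6 (remaining 229 MB)
402 MB → memory block 7 (remaining 110 MB)
192 MB → memory block 6 (remaining 37 MB)
97 MB → memory block 7 (remaining 13 MB)
312 MB → memory block 8 (remaining 200 MB)
95 MB → memory block 8 (remaining 105 MB)
176 MB → memory block 4 (remaining 96 MB)
114 MB → memory block 9 (remaining 398 MB)
397 MB → memory block 9 (remaining 1 MB)
458 MB → memory block 10 (remaining 54 MB)
475 MB → memory block 11 (remaining 37 MB)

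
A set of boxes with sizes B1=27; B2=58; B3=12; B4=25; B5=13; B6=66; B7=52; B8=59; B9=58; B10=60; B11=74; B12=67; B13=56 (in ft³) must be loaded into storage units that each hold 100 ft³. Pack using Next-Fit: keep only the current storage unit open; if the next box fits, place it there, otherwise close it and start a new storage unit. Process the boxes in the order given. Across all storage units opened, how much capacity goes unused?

storage unit 1: place B1 (27 ft³), 73 ft³ left
storage unit 1: place B2 (58 ft³), 15 ft³ left
storage unit 1: place B3 (12 ft³), 3 ft³ left
storage unit 2: place B4 (25 ft³), 75 ft³ left
storage unit 2: place B5 (13 ft³), 62 ft³ left
storage unit 3: place B6 (66 ft³), 34 ft³ left
storage unit 4: place B7 (52 ft³), 48 ft³ left
storage unit 5: place B8 (59 ft³), 41 ft³ left
storage unit 6: place B9 (58 ft³), 42 ft³ left
storage unit 7: place B10 (60 ft³), 40 ft³ left
storage unit 8: place B11 (74 ft³), 26 ft³ left
storage unit 9: place B12 (67 ft³), 33 ft³ left
storage unit 10: place B13 (56 ft³), 44 ft³ left
10 storage units × 100 ft³ = 1000 ft³; used 627 ft³; unused 373 ft³.

373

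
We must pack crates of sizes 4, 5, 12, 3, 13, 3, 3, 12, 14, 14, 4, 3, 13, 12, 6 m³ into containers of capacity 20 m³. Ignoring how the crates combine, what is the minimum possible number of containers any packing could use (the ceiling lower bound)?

Total size = 4 + 5 + 12 + 3 + 13 + 3 + 3 + 12 + 14 + 14 + 4 + 3 + 13 + 12 + 6 = 121 m³.
⌈121 / 20⌉ = 7.

7 containers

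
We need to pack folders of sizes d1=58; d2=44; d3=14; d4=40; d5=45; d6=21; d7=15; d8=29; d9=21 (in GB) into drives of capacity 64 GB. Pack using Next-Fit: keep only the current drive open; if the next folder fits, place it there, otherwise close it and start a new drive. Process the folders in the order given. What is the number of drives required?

drive 1: place d1 (58 GB), 6 GB left
drive 2: place d2 (44 GB), 20 GB left
drive 2: place d3 (14 GB), 6 GB left
drive 3: place d4 (40 GB), 24 GB left
drive 4: place d5 (45 GB), 19 GB left
drive 5: place d6 (21 GB), 43 GB left
drive 5: place d7 (15 GB), 28 GB left
drive 6: place d8 (29 GB), 35 GB left
drive 6: place d9 (21 GB), 14 GB left
Final drives: [58] [44,14] [40] [45] [21,15] [29,21].

6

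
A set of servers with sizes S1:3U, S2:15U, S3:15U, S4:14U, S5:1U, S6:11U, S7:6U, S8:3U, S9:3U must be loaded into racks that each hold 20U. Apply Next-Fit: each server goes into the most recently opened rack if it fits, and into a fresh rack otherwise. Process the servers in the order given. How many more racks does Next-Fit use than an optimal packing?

Next-Fit: [3,15] [15] [14,1] [11,6,3] [3] → 5 racks.
Total size 71U; any packing needs at least ⌈71/20⌉ = 4 racks.
An optimal packing achieves that bound: [15,3,1] [15,3] [14,6] [11,3] → 4 racks.
Excess: 5 − 4 = 1.

1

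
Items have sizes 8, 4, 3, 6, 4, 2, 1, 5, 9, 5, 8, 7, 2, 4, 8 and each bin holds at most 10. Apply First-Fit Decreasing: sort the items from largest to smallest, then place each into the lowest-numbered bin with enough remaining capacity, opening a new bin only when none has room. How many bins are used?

8

Sorted descending: 9, 8, 8, 8, 7, 6, 5, 5, 4, 4, 4, 3, 2, 2, 1.
bin 1: place 9, 1 left
bin 2: place 8, 2 left
bin 3: place 8, 2 left
bin 4: place 8, 2 left
bin 5: place 7, 3 left
bin 6: place 6, 4 left
bin 7: place 5, 5 left
bin 7: place 5, 0 left
bin 6: place 4, 0 left
bin 8: place 4, 6 left
bin 8: place 4, 2 left
bin 5: place 3, 0 left
bin 2: place 2, 0 left
bin 3: place 2, 0 left
bin 1: place 1, 0 left
Final bins: [9,1] [8,2] [8,2] [8] [7,3] [6,4] [5,5] [4,4].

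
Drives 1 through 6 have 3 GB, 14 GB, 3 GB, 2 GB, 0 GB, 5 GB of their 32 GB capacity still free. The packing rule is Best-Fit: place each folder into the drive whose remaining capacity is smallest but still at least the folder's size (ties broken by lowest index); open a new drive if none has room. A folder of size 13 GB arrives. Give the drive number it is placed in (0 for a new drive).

2

Drives with room: drive 2 (14 GB).
Tightest fit is drive 2 with 14 GB free.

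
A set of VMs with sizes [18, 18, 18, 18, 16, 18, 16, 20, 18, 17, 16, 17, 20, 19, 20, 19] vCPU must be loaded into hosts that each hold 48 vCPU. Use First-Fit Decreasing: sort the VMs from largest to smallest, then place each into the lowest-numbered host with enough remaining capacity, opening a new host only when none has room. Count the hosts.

8 hosts

Sorted descending: 20, 20, 20, 19, 19, 18, 18, 18, 18, 18, 18, 17, 17, 16, 16, 16.
host 1: place 20 vCPU, 28 vCPU left
host 1: place 20 vCPU, 8 vCPU left
host 2: place 20 vCPU, 28 vCPU left
host 2: place 19 vCPU, 9 vCPU left
host 3: place 19 vCPU, 29 vCPU left
host 3: place 18 vCPU, 11 vCPU left
host 4: place 18 vCPU, 30 vCPU left
host 4: place 18 vCPU, 12 vCPU left
host 5: place 18 vCPU, 30 vCPU left
host 5: place 18 vCPU, 12 vCPU left
host 6: place 18 vCPU, 30 vCPU left
host 6: place 17 vCPU, 13 vCPU left
host 7: place 17 vCPU, 31 vCPU left
host 7: place 16 vCPU, 15 vCPU left
host 8: place 16 vCPU, 32 vCPU left
host 8: place 16 vCPU, 16 vCPU left
Final hosts: [20,20] [20,19] [19,18] [18,18] [18,18] [18,17] [17,16] [16,16].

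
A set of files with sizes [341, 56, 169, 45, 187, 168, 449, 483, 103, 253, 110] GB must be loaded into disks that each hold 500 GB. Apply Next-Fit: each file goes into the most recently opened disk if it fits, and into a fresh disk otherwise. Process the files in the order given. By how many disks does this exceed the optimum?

Next-Fit: [341,56] [169,45,187] [168] [449] [483] [103,253,110] → 6 disks.
Total size 2364 GB; any packing needs at least ⌈2364/500⌉ = 5 disks.
An optimal packing achieves that bound: [483] [449,45] [341,110] [253,187,56] [169,168,103] → 5 disks.
Excess: 6 − 5 = 1.

1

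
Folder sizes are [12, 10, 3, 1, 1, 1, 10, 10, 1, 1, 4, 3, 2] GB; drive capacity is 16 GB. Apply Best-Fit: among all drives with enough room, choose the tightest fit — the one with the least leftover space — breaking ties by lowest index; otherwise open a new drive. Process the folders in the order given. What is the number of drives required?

12 GB → drive 1 (remaining 4 GB)
10 GB → drive 2 (remaining 6 GB)
3 GB → drive 1 (remaining 1 GB)
1 GB → drive 1 (remaining 0 GB)
1 GB → drive 2 (remaining 5 GB)
1 GB → drive 2 (remaining 4 GB)
10 GB → drive 3 (remaining 6 GB)
10 GB → drive 4 (remaining 6 GB)
1 GB → drive 2 (remaining 3 GB)
1 GB → drive 2 (remaining 2 GB)
4 GB → drive 3 (remaining 2 GB)
3 GB → drive 4 (remaining 3 GB)
2 GB → drive 2 (remaining 0 GB)
Final drives: [12,3,1] [10,1,1,1,1,2] [10,4] [10,3].

4 drives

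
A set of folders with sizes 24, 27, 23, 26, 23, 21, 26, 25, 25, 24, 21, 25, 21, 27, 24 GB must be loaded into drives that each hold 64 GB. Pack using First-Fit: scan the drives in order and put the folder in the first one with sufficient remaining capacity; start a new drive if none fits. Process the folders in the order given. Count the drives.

8

24 GB → drive 1 (remaining 40 GB)
27 GB → drive 1 (remaining 13 GB)
23 GB → drive 2 (remaining 41 GB)
26 GB → drive 2 (remaining 15 GB)
23 GB → drive 3 (remaining 41 GB)
21 GB → drive 3 (remaining 20 GB)
26 GB → drive 4 (remaining 38 GB)
25 GB → drive 4 (remaining 13 GB)
25 GB → drive 5 (remaining 39 GB)
24 GB → drive 5 (remaining 15 GB)
21 GB → drive 6 (remaining 43 GB)
25 GB → drive 6 (remaining 18 GB)
21 GB → drive 7 (remaining 43 GB)
27 GB → drive 7 (remaining 16 GB)
24 GB → drive 8 (remaining 40 GB)
Final drives: [24,27] [23,26] [23,21] [26,25] [25,24] [21,25] [21,27] [24].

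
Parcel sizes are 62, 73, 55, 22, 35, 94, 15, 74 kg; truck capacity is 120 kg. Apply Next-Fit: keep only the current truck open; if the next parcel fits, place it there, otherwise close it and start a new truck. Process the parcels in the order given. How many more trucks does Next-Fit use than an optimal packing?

1

Next-Fit: [62] [73] [55,22,35] [94,15] [74] → 5 trucks.
Total size 430 kg; any packing needs at least ⌈430/120⌉ = 4 trucks.
An optimal packing achieves that bound: [94,22] [74,35] [73,15] [62,55] → 4 trucks.
Excess: 5 − 4 = 1.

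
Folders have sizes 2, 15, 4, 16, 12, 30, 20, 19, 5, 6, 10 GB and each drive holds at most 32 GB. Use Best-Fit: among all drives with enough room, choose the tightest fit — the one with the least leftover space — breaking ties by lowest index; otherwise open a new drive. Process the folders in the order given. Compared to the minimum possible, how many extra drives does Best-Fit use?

Best-Fit: [2,15,4,5,6] [16,12] [30] [20,10] [19] → 5 drives.
Total size 139 GB; any packing needs at least ⌈139/32⌉ = 5 drives.
So 5 is already optimal.

0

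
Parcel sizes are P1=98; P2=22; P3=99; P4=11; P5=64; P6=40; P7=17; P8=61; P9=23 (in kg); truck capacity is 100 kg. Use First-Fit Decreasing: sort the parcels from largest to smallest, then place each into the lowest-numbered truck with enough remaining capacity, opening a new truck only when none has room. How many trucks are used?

5

Sorted descending: 99, 98, 64, 61, 40, 23, 22, 17, 11.
Put 99 kg in truck 1; 1 kg remain.
Put 98 kg in truck 2; 2 kg remain.
Put 64 kg in truck 3; 36 kg remain.
Put 61 kg in truck 4; 39 kg remain.
Put 40 kg in truck 5; 60 kg remain.
Put 23 kg in truck 3; 13 kg remain.
Put 22 kg in truck 4; 17 kg remain.
Put 17 kg in truck 4; 0 kg remain.
Put 11 kg in truck 3; 2 kg remain.
Final trucks: [99] [98] [64,23,11] [61,22,17] [40].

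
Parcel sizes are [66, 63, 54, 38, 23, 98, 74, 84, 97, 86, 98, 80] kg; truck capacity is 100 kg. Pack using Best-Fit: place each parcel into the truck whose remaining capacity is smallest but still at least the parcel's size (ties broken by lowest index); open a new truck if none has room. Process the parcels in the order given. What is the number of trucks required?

10

truck 1: place 66 kg, 34 kg left
truck 2: place 63 kg, 37 kg left
truck 3: place 54 kg, 46 kg left
truck 3: place 38 kg, 8 kg left
truck 1: place 23 kg, 11 kg left
truck 4: place 98 kg, 2 kg left
truck 5: place 74 kg, 26 kg left
truck 6: place 84 kg, 16 kg left
truck 7: place 97 kg, 3 kg left
truck 8: place 86 kg, 14 kg left
truck 9: place 98 kg, 2 kg left
truck 10: place 80 kg, 20 kg left
Final trucks: [66,23] [63] [54,38] [98] [74] [84] [97] [86] [98] [80].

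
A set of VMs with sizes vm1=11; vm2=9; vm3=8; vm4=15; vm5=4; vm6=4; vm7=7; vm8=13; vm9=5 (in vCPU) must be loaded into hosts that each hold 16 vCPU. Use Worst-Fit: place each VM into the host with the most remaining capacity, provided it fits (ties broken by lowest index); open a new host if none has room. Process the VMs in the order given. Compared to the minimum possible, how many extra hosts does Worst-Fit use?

Worst-Fit: [11] [9,4] [8,4] [15] [7,5] [13] → 6 hosts.
Total size 76 vCPU; any packing needs at least ⌈76/16⌉ = 5 hosts.
An optimal packing achieves that bound: [15] [13] [11,5] [9,7] [8,4,4] → 5 hosts.
Excess: 6 − 5 = 1.

1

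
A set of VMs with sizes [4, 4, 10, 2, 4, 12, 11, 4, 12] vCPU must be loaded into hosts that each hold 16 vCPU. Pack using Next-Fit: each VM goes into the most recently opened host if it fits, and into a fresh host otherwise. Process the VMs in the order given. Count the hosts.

5 hosts

4 vCPU → host 1 (remaining 12 vCPU)
4 vCPU → host 1 (remaining 8 vCPU)
10 vCPU → host 2 (remaining 6 vCPU)
2 vCPU → host 2 (remaining 4 vCPU)
4 vCPU → host 2 (remaining 0 vCPU)
12 vCPU → host 3 (remaining 4 vCPU)
11 vCPU → host 4 (remaining 5 vCPU)
4 vCPU → host 4 (remaining 1 vCPU)
12 vCPU → host 5 (remaining 4 vCPU)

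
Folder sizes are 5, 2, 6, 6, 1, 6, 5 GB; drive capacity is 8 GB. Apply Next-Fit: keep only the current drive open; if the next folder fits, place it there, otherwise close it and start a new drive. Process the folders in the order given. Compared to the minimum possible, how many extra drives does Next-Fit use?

Next-Fit: [5,2] [6] [6,1] [6] [5] → 5 drives.
5 folders exceed 4 GB (half the capacity), and no two of those can share a drive, so at least 5 drives are needed.
So 5 is already optimal.

0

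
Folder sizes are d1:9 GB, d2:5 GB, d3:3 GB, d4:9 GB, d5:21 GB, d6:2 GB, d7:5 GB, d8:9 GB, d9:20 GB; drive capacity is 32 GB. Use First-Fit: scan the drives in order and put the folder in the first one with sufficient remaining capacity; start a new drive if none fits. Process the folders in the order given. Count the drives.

Put d1 (9 GB) in drive 1; 23 GB remain.
Put d2 (5 GB) in drive 1; 18 GB remain.
Put d3 (3 GB) in drive 1; 15 GB remain.
Put d4 (9 GB) in drive 1; 6 GB remain.
Put d5 (21 GB) in drive 2; 11 GB remain.
Put d6 (2 GB) in drive 1; 4 GB remain.
Put d7 (5 GB) in drive 2; 6 GB remain.
Put d8 (9 GB) in drive 3; 23 GB remain.
Put d9 (20 GB) in drive 3; 3 GB remain.
Final drives: [9,5,3,9,2] [21,5] [9,20].

3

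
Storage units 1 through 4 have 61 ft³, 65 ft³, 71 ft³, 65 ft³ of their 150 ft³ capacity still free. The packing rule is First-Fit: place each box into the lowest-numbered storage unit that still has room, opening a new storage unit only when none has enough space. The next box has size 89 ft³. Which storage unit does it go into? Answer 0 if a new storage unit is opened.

0

No storage unit has ≥ 89 ft³ free, so a new storage unit is opened.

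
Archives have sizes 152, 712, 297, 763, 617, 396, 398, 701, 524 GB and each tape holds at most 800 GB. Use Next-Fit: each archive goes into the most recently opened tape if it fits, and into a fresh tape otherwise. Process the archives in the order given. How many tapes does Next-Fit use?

8

tape 1: place 152 GB, 648 GB left
tape 2: place 712 GB, 88 GB left
tape 3: place 297 GB, 503 GB left
tape 4: place 763 GB, 37 GB left
tape 5: place 617 GB, 183 GB left
tape 6: place 396 GB, 404 GB left
tape 6: place 398 GB, 6 GB left
tape 7: place 701 GB, 99 GB left
tape 8: place 524 GB, 276 GB left
Final tapes: [152] [712] [297] [763] [617] [396,398] [701] [524].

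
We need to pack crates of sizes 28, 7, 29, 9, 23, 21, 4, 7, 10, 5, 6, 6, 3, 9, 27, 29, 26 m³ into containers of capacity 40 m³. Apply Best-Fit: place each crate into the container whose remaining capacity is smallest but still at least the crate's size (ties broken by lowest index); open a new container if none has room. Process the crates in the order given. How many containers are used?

28 m³ → container 1 (remaining 12 m³)
7 m³ → container 1 (remaining 5 m³)
29 m³ → container 2 (remaining 11 m³)
9 m³ → container 2 (remaining 2 m³)
23 m³ → container 3 (remaining 17 m³)
21 m³ → container 4 (remaining 19 m³)
4 m³ → container 1 (remaining 1 m³)
7 m³ → container 3 (remaining 10 m³)
10 m³ → container 3 (remaining 0 m³)
5 m³ → container 4 (remaining 14 m³)
6 m³ → container 4 (remaining 8 m³)
6 m³ → container 4 (remaining 2 m³)
3 m³ → container 5 (remaining 37 m³)
9 m³ → container 5 (remaining 28 m³)
27 m³ → container 5 (remaining 1 m³)
29 m³ → container 6 (remaining 11 m³)
26 m³ → container 7 (remaining 14 m³)

7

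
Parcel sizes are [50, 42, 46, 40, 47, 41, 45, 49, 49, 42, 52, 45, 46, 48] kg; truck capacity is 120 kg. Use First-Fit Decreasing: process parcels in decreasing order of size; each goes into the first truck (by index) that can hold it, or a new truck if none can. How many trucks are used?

Sorted descending: 52, 50, 49, 49, 48, 47, 46, 46, 45, 45, 42, 42, 41, 40.
52 kg → truck 1 (remaining 68 kg)
50 kg → truck 1 (remaining 18 kg)
49 kg → truck 2 (remaining 71 kg)
49 kg → truck 2 (remaining 22 kg)
48 kg → truck 3 (remaining 72 kg)
47 kg → truck 3 (remaining 25 kg)
46 kg → truck 4 (remaining 74 kg)
46 kg → truck 4 (remaining 28 kg)
45 kg → truck 5 (remaining 75 kg)
45 kg → truck 5 (remaining 30 kg)
42 kg → truck 6 (remaining 78 kg)
42 kg → truck 6 (remaining 36 kg)
41 kg → truck 7 (remaining 79 kg)
40 kg → truck 7 (remaining 39 kg)

7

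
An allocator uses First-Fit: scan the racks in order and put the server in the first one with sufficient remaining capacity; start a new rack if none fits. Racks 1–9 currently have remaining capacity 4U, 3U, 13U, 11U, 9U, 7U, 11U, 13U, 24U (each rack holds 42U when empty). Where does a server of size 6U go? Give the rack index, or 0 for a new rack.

Racks with room: rack 3 (13U), rack 4 (11U), rack 5 (9U), rack 6 (7U), rack 7 (11U), rack 8 (13U), rack 9 (24U).
The first with room is rack 3.

3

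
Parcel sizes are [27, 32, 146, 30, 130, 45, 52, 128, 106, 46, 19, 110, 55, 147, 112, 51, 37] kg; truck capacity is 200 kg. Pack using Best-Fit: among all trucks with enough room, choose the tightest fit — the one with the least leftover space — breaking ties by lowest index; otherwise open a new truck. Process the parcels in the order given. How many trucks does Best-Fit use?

8 trucks

Put 27 kg in truck 1; 173 kg remain.
Put 32 kg in truck 1; 141 kg remain.
Put 146 kg in truck 2; 54 kg remain.
Put 30 kg in truck 2; 24 kg remain.
Put 130 kg in truck 1; 11 kg remain.
Put 45 kg in truck 3; 155 kg remain.
Put 52 kg in truck 3; 103 kg remain.
Put 128 kg in truck 4; 72 kg remain.
Put 106 kg in truck 5; 94 kg remain.
Put 46 kg in truck 4; 26 kg remain.
Put 19 kg in truck 2; 5 kg remain.
Put 110 kg in truck 6; 90 kg remain.
Put 55 kg in truck 6; 35 kg remain.
Put 147 kg in truck 7; 53 kg remain.
Put 112 kg in truck 8; 88 kg remain.
Put 51 kg in truck 7; 2 kg remain.
Put 37 kg in truck 8; 51 kg remain.
Final trucks: [27,32,130] [146,30,19] [45,52] [128,46] [106] [110,55] [147,51] [112,37].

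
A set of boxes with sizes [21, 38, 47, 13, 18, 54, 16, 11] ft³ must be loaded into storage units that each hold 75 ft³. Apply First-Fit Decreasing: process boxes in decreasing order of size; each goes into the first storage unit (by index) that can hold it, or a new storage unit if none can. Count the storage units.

4 storage units

Sorted descending: 54, 47, 38, 21, 18, 16, 13, 11.
54 ft³ → storage unit 1 (remaining 21 ft³)
47 ft³ → storage unit 2 (remaining 28 ft³)
38 ft³ → storage unit 3 (remaining 37 ft³)
21 ft³ → storage unit 1 (remaining 0 ft³)
18 ft³ → storage unit 2 (remaining 10 ft³)
16 ft³ → storage unit 3 (remaining 21 ft³)
13 ft³ → storage unit 3 (remaining 8 ft³)
11 ft³ → storage unit 4 (remaining 64 ft³)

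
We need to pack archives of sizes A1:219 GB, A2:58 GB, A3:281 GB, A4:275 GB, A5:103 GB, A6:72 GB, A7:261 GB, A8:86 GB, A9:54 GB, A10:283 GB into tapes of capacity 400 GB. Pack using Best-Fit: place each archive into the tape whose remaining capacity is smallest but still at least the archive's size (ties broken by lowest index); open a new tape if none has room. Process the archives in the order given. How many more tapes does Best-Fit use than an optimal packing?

0

Best-Fit: [219,58,72] [281,103] [275,86] [261,54] [283] → 5 tapes.
Total size 1692 GB; any packing needs at least ⌈1692/400⌉ = 5 tapes.
So 5 is already optimal.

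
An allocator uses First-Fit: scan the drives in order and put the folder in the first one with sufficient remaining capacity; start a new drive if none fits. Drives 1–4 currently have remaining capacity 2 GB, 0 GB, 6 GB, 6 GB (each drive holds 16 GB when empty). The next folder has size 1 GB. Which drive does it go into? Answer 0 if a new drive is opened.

1

Drives with room: drive 1 (2 GB), drive 3 (6 GB), drive 4 (6 GB).
The first with room is drive 1.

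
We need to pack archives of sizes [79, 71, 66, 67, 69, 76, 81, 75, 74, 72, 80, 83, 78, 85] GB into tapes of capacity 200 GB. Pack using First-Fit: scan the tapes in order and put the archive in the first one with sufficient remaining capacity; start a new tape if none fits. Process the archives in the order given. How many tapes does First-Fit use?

7

Put 79 GB in tape 1; 121 GB remain.
Put 71 GB in tape 1; 50 GB remain.
Put 66 GB in tape 2; 134 GB remain.
Put 67 GB in tape 2; 67 GB remain.
Put 69 GB in tape 3; 131 GB remain.
Put 76 GB in tape 3; 55 GB remain.
Put 81 GB in tape 4; 119 GB remain.
Put 75 GB in tape 4; 44 GB remain.
Put 74 GB in tape 5; 126 GB remain.
Put 72 GB in tape 5; 54 GB remain.
Put 80 GB in tape 6; 120 GB remain.
Put 83 GB in tape 6; 37 GB remain.
Put 78 GB in tape 7; 122 GB remain.
Put 85 GB in tape 7; 37 GB remain.
Final tapes: [79,71] [66,67] [69,76] [81,75] [74,72] [80,83] [78,85].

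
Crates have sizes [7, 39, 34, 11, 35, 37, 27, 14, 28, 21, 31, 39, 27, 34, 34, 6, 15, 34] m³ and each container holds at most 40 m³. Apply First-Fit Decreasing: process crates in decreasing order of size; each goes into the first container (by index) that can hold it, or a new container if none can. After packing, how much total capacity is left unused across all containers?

Sorted descending: 39, 39, 37, 35, 34, 34, 34, 34, 31, 28, 27, 27, 21, 15, 14, 11, 7, 6.
Put 39 m³ in container 1; 1 m³ remain.
Put 39 m³ in container 2; 1 m³ remain.
Put 37 m³ in container 3; 3 m³ remain.
Put 35 m³ in container 4; 5 m³ remain.
Put 34 m³ in container 5; 6 m³ remain.
Put 34 m³ in container 6; 6 m³ remain.
Put 34 m³ in container 7; 6 m³ remain.
Put 34 m³ in container 8; 6 m³ remain.
Put 31 m³ in container 9; 9 m³ remain.
Put 28 m³ in container 10; 12 m³ remain.
Put 27 m³ in container 11; 13 m³ remain.
Put 27 m³ in container 12; 13 m³ remain.
Put 21 m³ in container 13; 19 m³ remain.
Put 15 m³ in container 13; 4 m³ remain.
Put 14 m³ in container 14; 26 m³ remain.
Put 11 m³ in container 10; 1 m³ remain.
Put 7 m³ in container 9; 2 m³ remain.
Put 6 m³ in container 5; 0 m³ remain.
14 containers × 40 m³ = 560 m³; used 473 m³; unused 87 m³.

87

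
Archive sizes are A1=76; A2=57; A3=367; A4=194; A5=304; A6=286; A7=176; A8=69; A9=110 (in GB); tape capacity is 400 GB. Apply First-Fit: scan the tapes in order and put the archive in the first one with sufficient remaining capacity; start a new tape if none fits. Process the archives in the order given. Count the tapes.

tape 1: place A1 (76 GB), 324 GB left
tape 1: place A2 (57 GB), 267 GB left
tape 2: place A3 (367 GB), 33 GB left
tape 1: place A4 (194 GB), 73 GB left
tape 3: place A5 (304 GB), 96 GB left
tape 4: place A6 (286 GB), 114 GB left
tape 5: place A7 (176 GB), 224 GB left
tape 1: place A8 (69 GB), 4 GB left
tape 4: place A9 (110 GB), 4 GB left

5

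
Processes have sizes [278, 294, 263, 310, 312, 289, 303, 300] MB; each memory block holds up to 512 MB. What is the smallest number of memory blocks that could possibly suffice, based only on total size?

5 memory blocks

Total size = 278 + 294 + 263 + 310 + 312 + 289 + 303 + 300 = 2349 MB.
⌈2349 / 512⌉ = 5.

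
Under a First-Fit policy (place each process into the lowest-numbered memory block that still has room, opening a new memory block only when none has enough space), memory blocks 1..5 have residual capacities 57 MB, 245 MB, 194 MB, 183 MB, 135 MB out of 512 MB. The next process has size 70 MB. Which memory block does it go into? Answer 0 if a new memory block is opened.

Memory blocks with room: memory block 2 (245 MB), memory block 3 (194 MB), memory block 4 (183 MB), memory block 5 (135 MB).
The first with room is memory block 2.

2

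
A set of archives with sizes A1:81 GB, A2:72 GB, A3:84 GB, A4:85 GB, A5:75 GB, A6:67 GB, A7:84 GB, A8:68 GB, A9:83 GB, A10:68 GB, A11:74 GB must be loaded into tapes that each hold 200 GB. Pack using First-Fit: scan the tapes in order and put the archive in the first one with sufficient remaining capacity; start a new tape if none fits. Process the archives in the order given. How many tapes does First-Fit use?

6

tape 1: place A1 (81 GB), 119 GB left
tape 1: place A2 (72 GB), 47 GB left
tape 2: place A3 (84 GB), 116 GB left
tape 2: place A4 (85 GB), 31 GB left
tape 3: place A5 (75 GB), 125 GB left
tape 3: place A6 (67 GB), 58 GB left
tape 4: place A7 (84 GB), 116 GB left
tape 4: place A8 (68 GB), 48 GB left
tape 5: place A9 (83 GB), 117 GB left
tape 5: place A10 (68 GB), 49 GB left
tape 6: place A11 (74 GB), 126 GB left
Final tapes: [81,72] [84,85] [75,67] [84,68] [83,68] [74].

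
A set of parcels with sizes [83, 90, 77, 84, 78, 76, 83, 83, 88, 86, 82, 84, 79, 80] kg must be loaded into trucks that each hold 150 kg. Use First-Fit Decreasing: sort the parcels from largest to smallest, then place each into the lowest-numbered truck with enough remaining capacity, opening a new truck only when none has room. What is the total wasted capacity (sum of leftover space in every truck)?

Sorted descending: 90, 88, 86, 84, 84, 83, 83, 83, 82, 80, 79, 78, 77, 76.
90 kg → truck 1 (remaining 60 kg)
88 kg → truck 2 (remaining 62 kg)
86 kg → truck 3 (remaining 64 kg)
84 kg → truck 4 (remaining 66 kg)
84 kg → truck 5 (remaining 66 kg)
83 kg → truck 6 (remaining 67 kg)
83 kg → truck 7 (remaining 67 kg)
83 kg → truck 8 (remaining 67 kg)
82 kg → truck 9 (remaining 68 kg)
80 kg → truck 10 (remaining 70 kg)
79 kg → truck 11 (remaining 71 kg)
78 kg → truck 12 (remaining 72 kg)
77 kg → truck 13 (remaining 73 kg)
76 kg → truck 14 (remaining 74 kg)
14 trucks × 150 kg = 2100 kg; used 1153 kg; unused 947 kg.

947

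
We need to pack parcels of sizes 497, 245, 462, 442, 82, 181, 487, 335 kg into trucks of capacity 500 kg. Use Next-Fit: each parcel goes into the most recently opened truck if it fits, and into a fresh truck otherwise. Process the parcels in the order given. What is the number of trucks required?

7

truck 1: place 497 kg, 3 kg left
truck 2: place 245 kg, 255 kg left
truck 3: place 462 kg, 38 kg left
truck 4: place 442 kg, 58 kg left
truck 5: place 82 kg, 418 kg left
truck 5: place 181 kg, 237 kg left
truck 6: place 487 kg, 13 kg left
truck 7: place 335 kg, 165 kg left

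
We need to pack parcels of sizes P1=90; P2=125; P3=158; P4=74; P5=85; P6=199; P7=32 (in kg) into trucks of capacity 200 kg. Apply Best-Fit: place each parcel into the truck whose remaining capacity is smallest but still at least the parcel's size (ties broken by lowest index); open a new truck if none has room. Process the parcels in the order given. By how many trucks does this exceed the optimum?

Best-Fit: [90,85] [125,74] [158,32] [199] → 4 trucks.
Total size 763 kg; any packing needs at least ⌈763/200⌉ = 4 trucks.
So 4 is already optimal.

0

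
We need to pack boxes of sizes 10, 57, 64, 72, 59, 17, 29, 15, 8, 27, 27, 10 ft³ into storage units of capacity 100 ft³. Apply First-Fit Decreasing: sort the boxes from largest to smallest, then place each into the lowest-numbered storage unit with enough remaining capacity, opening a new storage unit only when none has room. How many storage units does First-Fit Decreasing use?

5 storage units

Sorted descending: 72, 64, 59, 57, 29, 27, 27, 17, 15, 10, 10, 8.
72 ft³ → storage unit 1 (remaining 28 ft³)
64 ft³ → storage unit 2 (remaining 36 ft³)
59 ft³ → storage unit 3 (remaining 41 ft³)
57 ft³ → storage unit 4 (remaining 43 ft³)
29 ft³ → storage unit 2 (remaining 7 ft³)
27 ft³ → storage unit 1 (remaining 1 ft³)
27 ft³ → storage unit 3 (remaining 14 ft³)
17 ft³ → storage unit 4 (remaining 26 ft³)
15 ft³ → storage unit 4 (remaining 11 ft³)
10 ft³ → storage unit 3 (remaining 4 ft³)
10 ft³ → storage unit 4 (remaining 1 ft³)
8 ft³ → storage unit 5 (remaining 92 ft³)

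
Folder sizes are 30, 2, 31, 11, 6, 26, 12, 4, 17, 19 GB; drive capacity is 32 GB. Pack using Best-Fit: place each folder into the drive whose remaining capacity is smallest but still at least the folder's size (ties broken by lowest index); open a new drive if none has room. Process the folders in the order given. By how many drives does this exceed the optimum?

Best-Fit: [30,2] [31] [11,6,12] [26,4] [17] [19] → 6 drives.
Total size 158 GB; any packing needs at least ⌈158/32⌉ = 5 drives.
An optimal packing achieves that bound: [31] [30,2] [26,6] [19,12] [17,11,4] → 5 drives.
Excess: 6 − 5 = 1.

1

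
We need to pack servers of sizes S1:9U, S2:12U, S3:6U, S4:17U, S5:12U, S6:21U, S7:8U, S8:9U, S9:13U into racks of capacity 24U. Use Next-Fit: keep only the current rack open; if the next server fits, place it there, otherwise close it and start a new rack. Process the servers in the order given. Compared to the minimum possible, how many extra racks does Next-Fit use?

Next-Fit: [9,12] [6,17] [12] [21] [8,9] [13] → 6 racks.
Total size 107U; any packing needs at least ⌈107/24⌉ = 5 racks.
An optimal packing achieves that bound: [21] [17,6] [13,9] [12,12] [9,8] → 5 racks.
Excess: 6 − 5 = 1.

1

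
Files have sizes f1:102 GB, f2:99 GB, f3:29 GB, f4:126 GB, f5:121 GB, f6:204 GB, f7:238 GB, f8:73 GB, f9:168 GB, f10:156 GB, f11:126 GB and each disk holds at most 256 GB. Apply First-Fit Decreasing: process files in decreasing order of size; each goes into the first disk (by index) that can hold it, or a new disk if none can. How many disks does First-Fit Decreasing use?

6

Sorted descending: 238, 204, 168, 156, 126, 126, 121, 102, 99, 73, 29.
Put 238 GB in disk 1; 18 GB remain.
Put 204 GB in disk 2; 52 GB remain.
Put 168 GB in disk 3; 88 GB remain.
Put 156 GB in disk 4; 100 GB remain.
Put 126 GB in disk 5; 130 GB remain.
Put 126 GB in disk 5; 4 GB remain.
Put 121 GB in disk 6; 135 GB remain.
Put 102 GB in disk 6; 33 GB remain.
Put 99 GB in disk 4; 1 GB remain.
Put 73 GB in disk 3; 15 GB remain.
Put 29 GB in disk 2; 23 GB remain.
Final disks: [238] [204,29] [168,73] [156,99] [126,126] [121,102].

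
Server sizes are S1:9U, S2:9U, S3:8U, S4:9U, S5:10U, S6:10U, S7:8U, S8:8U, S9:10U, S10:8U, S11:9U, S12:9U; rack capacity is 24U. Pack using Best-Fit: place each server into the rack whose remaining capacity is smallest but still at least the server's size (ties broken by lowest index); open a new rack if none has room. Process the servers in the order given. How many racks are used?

6 racks

Put S1 (9U) in rack 1; 15U remain.
Put S2 (9U) in rack 1; 6U remain.
Put S3 (8U) in rack 2; 16U remain.
Put S4 (9U) in rack 2; 7U remain.
Put S5 (10U) in rack 3; 14U remain.
Put S6 (10U) in rack 3; 4U remain.
Put S7 (8U) in rack 4; 16U remain.
Put S8 (8U) in rack 4; 8U remain.
Put S9 (10U) in rack 5; 14U remain.
Put S10 (8U) in rack 4; 0U remain.
Put S11 (9U) in rack 5; 5U remain.
Put S12 (9U) in rack 6; 15U remain.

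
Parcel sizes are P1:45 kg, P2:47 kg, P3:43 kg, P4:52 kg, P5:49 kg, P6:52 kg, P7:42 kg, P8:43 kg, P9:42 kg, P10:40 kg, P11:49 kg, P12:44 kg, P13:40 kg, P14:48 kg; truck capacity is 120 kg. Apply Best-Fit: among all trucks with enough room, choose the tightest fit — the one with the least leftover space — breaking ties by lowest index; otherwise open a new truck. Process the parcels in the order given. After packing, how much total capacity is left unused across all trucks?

204

truck 1: place P1 (45 kg), 75 kg left
truck 1: place P2 (47 kg), 28 kg left
truck 2: place P3 (43 kg), 77 kg left
truck 2: place P4 (52 kg), 25 kg left
truck 3: place P5 (49 kg), 71 kg left
truck 3: place P6 (52 kg), 19 kg left
truck 4: place P7 (42 kg), 78 kg left
truck 4: place P8 (43 kg), 35 kg left
truck 5: place P9 (42 kg), 78 kg left
truck 5: place P10 (40 kg), 38 kg left
truck 6: place P11 (49 kg), 71 kg left
truck 6: place P12 (44 kg), 27 kg left
truck 7: place P13 (40 kg), 80 kg left
truck 7: place P14 (48 kg), 32 kg left
7 trucks × 120 kg = 840 kg; used 636 kg; unused 204 kg.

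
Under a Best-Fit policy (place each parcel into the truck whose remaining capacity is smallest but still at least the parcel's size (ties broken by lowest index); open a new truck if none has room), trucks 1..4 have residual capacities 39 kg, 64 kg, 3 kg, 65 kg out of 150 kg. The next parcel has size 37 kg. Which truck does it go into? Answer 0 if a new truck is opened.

1

Trucks with room: truck 1 (39 kg), truck 2 (64 kg), truck 4 (65 kg).
Tightest fit is truck 1 with 39 kg free.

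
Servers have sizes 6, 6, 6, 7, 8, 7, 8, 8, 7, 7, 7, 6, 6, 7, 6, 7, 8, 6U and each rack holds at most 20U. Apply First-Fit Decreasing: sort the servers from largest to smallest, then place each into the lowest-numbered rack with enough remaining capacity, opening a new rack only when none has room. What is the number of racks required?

Sorted descending: 8, 8, 8, 8, 7, 7, 7, 7, 7, 7, 7, 6, 6, 6, 6, 6, 6, 6.
8U → rack 1 (remaining 12U)
8U → rack 1 (remaining 4U)
8U → rack 2 (remaining 12U)
8U → rack 2 (remaining 4U)
7U → rack 3 (remaining 13U)
7U → rack 3 (remaining 6U)
7U → rack 4 (remaining 13U)
7U → rack 4 (remaining 6U)
7U → rack 5 (remaining 13U)
7U → rack 5 (remaining 6U)
7U → rack 6 (remaining 13U)
6U → rack 3 (remaining 0U)
6U → rack 4 (remaining 0U)
6U → rack 5 (remaining 0U)
6U → rack 6 (remaining 7U)
6U → rack 6 (remaining 1U)
6U → rack 7 (remaining 14U)
6U → rack 7 (remaining 8U)

7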